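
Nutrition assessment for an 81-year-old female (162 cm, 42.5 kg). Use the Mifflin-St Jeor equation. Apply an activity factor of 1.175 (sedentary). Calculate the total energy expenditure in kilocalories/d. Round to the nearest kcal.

Mifflin-St Jeor (female): BMR = 10(42.5) + 6.25(162) − 5(81) − 161 = 425 + 1012.5 − 405 − 161 = 871.5 kcal/day.
TEE = BMR × activity factor = 871.5 × 1.175 = 1024.0125 kcal/day.

1024 kilocalories/d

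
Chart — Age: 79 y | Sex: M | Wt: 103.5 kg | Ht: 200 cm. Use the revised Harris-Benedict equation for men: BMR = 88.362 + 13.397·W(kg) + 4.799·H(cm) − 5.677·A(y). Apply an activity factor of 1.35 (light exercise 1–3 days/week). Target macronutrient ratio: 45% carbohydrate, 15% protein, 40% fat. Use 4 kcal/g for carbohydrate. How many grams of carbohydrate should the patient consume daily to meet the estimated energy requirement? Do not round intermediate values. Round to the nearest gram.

Harris-Benedict: BMR = 88.362 + 13.397(103.5) + 4.799(200) − 5.677(79) = 1986.2685 kcal/day.
TEE = 1986.2685 × 1.35 = 2681.4625 kcal/day.
Carbohydrate energy = 45% × 2681.4625 = 1206.6581 kcal.
Carbohydrate = 1206.6581 ÷ 4 kcal/g = 301.6645 g.

302 g/day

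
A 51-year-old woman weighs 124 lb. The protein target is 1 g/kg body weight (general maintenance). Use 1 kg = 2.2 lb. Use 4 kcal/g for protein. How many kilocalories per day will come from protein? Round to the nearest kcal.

225 kcal/day

Weight in kg = 124 ÷ 2.2 = 56.3636 kg.
Protein = 1 g/kg × 56.3636 kg = 56.3636 g/day.
Protein energy = 56.3636 g × 4 kcal/g = 225.4545 kcal/day.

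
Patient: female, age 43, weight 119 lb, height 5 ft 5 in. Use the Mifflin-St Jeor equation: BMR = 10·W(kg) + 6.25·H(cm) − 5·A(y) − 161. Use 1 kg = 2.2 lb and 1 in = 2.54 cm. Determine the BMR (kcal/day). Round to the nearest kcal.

1197 kcal/day

Convert to metric: weight = 119 ÷ 2.2 = 54.0909 kg; height = (5×12 + 5) × 2.54 = 65 × 2.54 = 165.1 cm.
Mifflin-St Jeor (female): BMR = 10(54.0909) + 6.25(165.1) − 5(43) − 161 = 540.9091 + 1031.875 − 215 − 161 = 1196.7841 kcal/day.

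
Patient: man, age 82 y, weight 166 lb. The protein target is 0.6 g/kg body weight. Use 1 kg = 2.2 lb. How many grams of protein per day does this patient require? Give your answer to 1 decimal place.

45.3 g/day

Weight in kg = 166 ÷ 2.2 = 75.4545 kg.
Protein = 0.6 g/kg × 75.4545 kg = 45.2727 g/day.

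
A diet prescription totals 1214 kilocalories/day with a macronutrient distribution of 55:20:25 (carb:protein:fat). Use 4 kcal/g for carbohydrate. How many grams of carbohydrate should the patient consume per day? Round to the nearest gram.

167 g/day

Carbohydrate energy = 55% × 1214 = 667.7 kcal.
At 4 kcal/g: 667.7 ÷ 4 = 166.925 g.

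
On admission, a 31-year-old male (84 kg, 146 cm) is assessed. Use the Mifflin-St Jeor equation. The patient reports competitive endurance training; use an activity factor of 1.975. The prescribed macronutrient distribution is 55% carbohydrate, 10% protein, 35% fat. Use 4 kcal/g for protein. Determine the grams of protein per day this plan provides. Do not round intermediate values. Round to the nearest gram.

Mifflin-St Jeor (male): BMR = 10(84) + 6.25(146) − 5(31) + 5 = 840 + 912.5 − 155 + 5 = 1602.5 kcal/day.
TEE = 1602.5 × 1.975 = 3164.9375 kcal/day.
Protein energy = 10% × 3164.9375 = 316.4938 kcal.
Protein = 316.4938 ÷ 4 kcal/g = 79.1234 g.

79 g/day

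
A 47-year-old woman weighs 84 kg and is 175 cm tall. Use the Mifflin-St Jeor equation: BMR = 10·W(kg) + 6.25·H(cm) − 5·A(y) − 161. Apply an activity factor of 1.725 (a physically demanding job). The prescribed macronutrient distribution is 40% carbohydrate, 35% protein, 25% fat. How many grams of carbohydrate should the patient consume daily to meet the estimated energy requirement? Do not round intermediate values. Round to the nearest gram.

265 g/day

Mifflin-St Jeor (female): BMR = 10(84) + 6.25(175) − 5(47) − 161 = 840 + 1093.75 − 235 − 161 = 1537.75 kcal/day.
TEE = 1537.75 × 1.725 = 2652.6188 kcal/day.
Carbohydrate energy = 40% × 2652.6188 = 1061.0475 kcal.
Carbohydrate = 1061.0475 ÷ 4 kcal/g = 265.2619 g.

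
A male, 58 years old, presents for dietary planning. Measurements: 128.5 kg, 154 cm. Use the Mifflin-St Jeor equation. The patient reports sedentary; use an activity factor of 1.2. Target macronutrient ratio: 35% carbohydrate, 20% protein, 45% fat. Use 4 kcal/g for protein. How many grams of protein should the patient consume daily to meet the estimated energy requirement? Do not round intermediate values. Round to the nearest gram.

Mifflin-St Jeor (male): BMR = 10(128.5) + 6.25(154) − 5(58) + 5 = 1285 + 962.5 − 290 + 5 = 1962.5 kcal/day.
TEE = 1962.5 × 1.2 = 2355 kcal/day.
Protein energy = 20% × 2355 = 471 kcal.
Protein = 471 ÷ 4 kcal/g = 117.75 g.

118 g/day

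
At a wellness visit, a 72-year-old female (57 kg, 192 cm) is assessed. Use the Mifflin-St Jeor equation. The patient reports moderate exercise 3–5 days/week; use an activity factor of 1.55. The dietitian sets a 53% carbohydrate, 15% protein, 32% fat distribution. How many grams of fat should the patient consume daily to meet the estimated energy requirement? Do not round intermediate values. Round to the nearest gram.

Mifflin-St Jeor (female): BMR = 10(57) + 6.25(192) − 5(72) − 161 = 570 + 1200 − 360 − 161 = 1249 kcal/day.
TEE = 1249 × 1.55 = 1935.95 kcal/day.
Fat energy = 32% × 1935.95 = 619.504 kcal.
Fat = 619.504 ÷ 9 kcal/g = 68.8338 g.

69 g/day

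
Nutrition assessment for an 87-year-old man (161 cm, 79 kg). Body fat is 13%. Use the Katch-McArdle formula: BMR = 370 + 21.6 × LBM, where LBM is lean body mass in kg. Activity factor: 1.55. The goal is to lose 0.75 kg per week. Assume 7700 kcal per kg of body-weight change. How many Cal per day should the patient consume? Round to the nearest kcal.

LBM = 79 × (1 − 0.13) = 68.73 kg. Katch-McArdle: BMR = 370 + 21.6 × 68.73 = 1854.568 kcal/day.
TEE = 1854.568 × 1.55 = 2874.5804 kcal/day.
Required daily deficit = 0.75 × 7700 ÷ 7 = 825 kcal/day.
Target intake = 2874.5804 − 825 = 2049.5804 kcal/day.

2050 Cal per day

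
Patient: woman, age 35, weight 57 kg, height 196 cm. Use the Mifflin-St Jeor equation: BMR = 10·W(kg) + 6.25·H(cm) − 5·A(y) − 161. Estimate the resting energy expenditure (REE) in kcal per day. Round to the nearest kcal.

Mifflin-St Jeor (female): BMR = 10(57) + 6.25(196) − 5(35) − 161 = 570 + 1225 − 175 − 161 = 1459 kcal/day.

1459 kcal per day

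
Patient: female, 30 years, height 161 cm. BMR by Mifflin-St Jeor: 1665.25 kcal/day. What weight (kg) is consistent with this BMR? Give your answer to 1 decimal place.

97.0 kg

1665.25 = 10·W + 6.25(161) − 5(30) − 161
10·W = 1665.25 − 695.25 = 970, so W = 97 kg.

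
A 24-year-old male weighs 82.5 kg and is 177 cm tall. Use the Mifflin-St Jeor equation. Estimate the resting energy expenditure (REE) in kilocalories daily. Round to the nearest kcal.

Mifflin-St Jeor (male): BMR = 10(82.5) + 6.25(177) − 5(24) + 5 = 825 + 1106.25 − 120 + 5 = 1816.25 kcal/day.

1816 kilocalories daily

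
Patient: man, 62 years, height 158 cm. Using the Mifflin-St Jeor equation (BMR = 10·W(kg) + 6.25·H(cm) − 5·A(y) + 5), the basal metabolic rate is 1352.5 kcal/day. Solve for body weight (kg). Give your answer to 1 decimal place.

67.0 kg

1352.5 = 10·W + 6.25(158) − 5(62) + 5
10·W = 1352.5 − 682.5 = 670, so W = 67 kg.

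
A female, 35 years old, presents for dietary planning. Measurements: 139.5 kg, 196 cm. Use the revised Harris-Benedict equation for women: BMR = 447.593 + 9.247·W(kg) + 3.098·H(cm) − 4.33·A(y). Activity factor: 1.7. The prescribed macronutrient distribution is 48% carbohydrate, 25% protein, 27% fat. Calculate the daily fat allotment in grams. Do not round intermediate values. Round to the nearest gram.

Harris-Benedict: BMR = 447.593 + 9.247(139.5) + 3.098(196) − 4.33(35) = 2193.2075 kcal/day.
TEE = 2193.2075 × 1.7 = 3728.4528 kcal/day.
Fat energy = 27% × 3728.4528 = 1006.6822 kcal.
Fat = 1006.6822 ÷ 9 kcal/g = 111.8536 g.

112 g/day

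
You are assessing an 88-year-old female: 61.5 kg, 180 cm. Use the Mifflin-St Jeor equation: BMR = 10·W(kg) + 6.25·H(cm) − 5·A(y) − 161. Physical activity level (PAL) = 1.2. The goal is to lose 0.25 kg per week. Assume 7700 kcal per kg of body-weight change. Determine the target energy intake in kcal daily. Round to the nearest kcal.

Mifflin-St Jeor (female): BMR = 10(61.5) + 6.25(180) − 5(88) − 161 = 615 + 1125 − 440 − 161 = 1139 kcal/day.
TEE = 1139 × 1.2 = 1366.8 kcal/day.
Required daily deficit = 0.25 × 7700 ÷ 7 = 275 kcal/day.
Target intake = 1366.8 − 275 = 1091.8 kcal/day.

1092 kcal daily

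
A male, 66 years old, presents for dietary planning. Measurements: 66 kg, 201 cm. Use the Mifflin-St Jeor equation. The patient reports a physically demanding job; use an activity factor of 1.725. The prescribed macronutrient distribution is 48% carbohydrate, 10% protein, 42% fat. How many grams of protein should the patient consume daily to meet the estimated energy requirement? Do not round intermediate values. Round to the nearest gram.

69 g/day

Mifflin-St Jeor (male): BMR = 10(66) + 6.25(201) − 5(66) + 5 = 660 + 1256.25 − 330 + 5 = 1591.25 kcal/day.
TEE = 1591.25 × 1.725 = 2744.9063 kcal/day.
Protein energy = 10% × 2744.9063 = 274.4906 kcal.
Protein = 274.4906 ÷ 4 kcal/g = 68.6227 g.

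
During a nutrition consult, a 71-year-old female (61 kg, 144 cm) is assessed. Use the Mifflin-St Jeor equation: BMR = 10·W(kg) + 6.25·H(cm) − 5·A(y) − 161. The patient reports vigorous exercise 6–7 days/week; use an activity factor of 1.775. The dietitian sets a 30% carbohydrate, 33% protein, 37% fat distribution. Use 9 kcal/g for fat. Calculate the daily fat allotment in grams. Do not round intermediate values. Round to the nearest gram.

73 g/day

Mifflin-St Jeor (female): BMR = 10(61) + 6.25(144) − 5(71) − 161 = 610 + 900 − 355 − 161 = 994 kcal/day.
TEE = 994 × 1.775 = 1764.35 kcal/day.
Fat energy = 37% × 1764.35 = 652.8095 kcal.
Fat = 652.8095 ÷ 9 kcal/g = 72.5344 g.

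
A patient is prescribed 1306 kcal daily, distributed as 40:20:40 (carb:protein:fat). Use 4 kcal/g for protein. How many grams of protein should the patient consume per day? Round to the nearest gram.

Protein energy = 20% × 1306 = 261.2 kcal.
At 4 kcal/g: 261.2 ÷ 4 = 65.3 g.

65 g/day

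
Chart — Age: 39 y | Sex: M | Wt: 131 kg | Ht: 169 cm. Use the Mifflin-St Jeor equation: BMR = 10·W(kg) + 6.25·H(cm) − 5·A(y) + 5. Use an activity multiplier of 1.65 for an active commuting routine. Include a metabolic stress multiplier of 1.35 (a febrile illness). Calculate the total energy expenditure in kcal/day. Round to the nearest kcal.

4848 kcal/day

Mifflin-St Jeor (male): BMR = 10(131) + 6.25(169) − 5(39) + 5 = 1310 + 1056.25 − 195 + 5 = 2176.25 kcal/day.
TEE = BMR × activity factor = 2176.25 × 1.65 = 3590.8125 kcal/day.
Apply stress factor: 3590.8125 × 1.35 = 4847.5969 kcal/day.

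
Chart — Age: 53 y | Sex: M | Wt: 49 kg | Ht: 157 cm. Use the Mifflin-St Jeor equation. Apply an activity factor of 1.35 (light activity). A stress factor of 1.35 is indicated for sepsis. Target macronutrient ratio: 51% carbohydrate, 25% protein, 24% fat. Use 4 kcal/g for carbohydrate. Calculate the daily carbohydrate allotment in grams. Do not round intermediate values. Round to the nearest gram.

Mifflin-St Jeor (male): BMR = 10(49) + 6.25(157) − 5(53) + 5 = 490 + 981.25 − 265 + 5 = 1211.25 kcal/day.
TEE = 1211.25 × 1.35 = 1635.1875 kcal/day.
With stress factor 1.35: 1635.1875 × 1.35 = 2207.5031 kcal/day.
Carbohydrate energy = 51% × 2207.5031 = 1125.8266 kcal.
Carbohydrate = 1125.8266 ÷ 4 kcal/g = 281.4566 g.

281 g/day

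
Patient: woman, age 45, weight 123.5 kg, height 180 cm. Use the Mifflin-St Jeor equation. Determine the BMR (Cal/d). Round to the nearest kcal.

Mifflin-St Jeor (female): BMR = 10(123.5) + 6.25(180) − 5(45) − 161 = 1235 + 1125 − 225 − 161 = 1974 kcal/day.

1974 Cal/d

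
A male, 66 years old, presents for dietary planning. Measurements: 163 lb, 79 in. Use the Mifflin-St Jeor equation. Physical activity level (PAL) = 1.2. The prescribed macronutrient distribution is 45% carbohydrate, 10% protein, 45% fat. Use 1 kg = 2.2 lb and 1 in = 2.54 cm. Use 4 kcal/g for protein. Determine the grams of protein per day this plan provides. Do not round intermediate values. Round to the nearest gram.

50 g/day

Convert to metric: weight = 163 ÷ 2.2 = 74.0909 kg; height = 79 × 2.54 = 200.66 cm.
Mifflin-St Jeor (male): BMR = 10(74.0909) + 6.25(200.66) − 5(66) + 5 = 740.9091 + 1254.125 − 330 + 5 = 1670.0341 kcal/day.
TEE = 1670.0341 × 1.2 = 2004.0409 kcal/day.
Protein energy = 10% × 2004.0409 = 200.4041 kcal.
Protein = 200.4041 ÷ 4 kcal/g = 50.101 g.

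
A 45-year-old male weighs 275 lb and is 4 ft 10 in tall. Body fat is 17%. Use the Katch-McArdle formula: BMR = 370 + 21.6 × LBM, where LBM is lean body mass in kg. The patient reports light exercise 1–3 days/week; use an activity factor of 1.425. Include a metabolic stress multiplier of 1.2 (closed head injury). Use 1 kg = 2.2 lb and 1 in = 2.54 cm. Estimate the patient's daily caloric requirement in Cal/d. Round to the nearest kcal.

4465 Cal/d

Convert to metric: weight = 275 ÷ 2.2 = 125 kg; height = (4×12 + 10) × 2.54 = 58 × 2.54 = 147.32 cm.
LBM = 125 × (1 − 0.17) = 103.75 kg. Katch-McArdle: BMR = 370 + 21.6 × 103.75 = 2611 kcal/day.
TEE = BMR × activity factor = 2611 × 1.425 = 3720.675 kcal/day.
Apply stress factor: 3720.675 × 1.2 = 4464.81 kcal/day.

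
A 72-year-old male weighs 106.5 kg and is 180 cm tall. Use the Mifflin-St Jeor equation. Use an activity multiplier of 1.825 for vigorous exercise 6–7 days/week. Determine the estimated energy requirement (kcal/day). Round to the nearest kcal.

3349 kcal/day

Mifflin-St Jeor (male): BMR = 10(106.5) + 6.25(180) − 5(72) + 5 = 1065 + 1125 − 360 + 5 = 1835 kcal/day.
TEE = BMR × activity factor = 1835 × 1.825 = 3348.875 kcal/day.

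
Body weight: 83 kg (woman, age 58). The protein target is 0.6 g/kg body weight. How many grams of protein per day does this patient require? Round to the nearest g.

50 g/day

Protein = 0.6 g/kg × 83 kg = 49.8 g/day.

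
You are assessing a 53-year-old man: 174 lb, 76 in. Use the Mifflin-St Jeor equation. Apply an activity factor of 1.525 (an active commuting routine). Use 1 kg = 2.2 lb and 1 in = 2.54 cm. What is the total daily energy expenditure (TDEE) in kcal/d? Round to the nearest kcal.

Convert to metric: weight = 174 ÷ 2.2 = 79.0909 kg; height = 76 × 2.54 = 193.04 cm.
Mifflin-St Jeor (male): BMR = 10(79.0909) + 6.25(193.04) − 5(53) + 5 = 790.9091 + 1206.5 − 265 + 5 = 1737.4091 kcal/day.
TEE = BMR × activity factor = 1737.4091 × 1.525 = 2649.5489 kcal/day.

2650 kcal/d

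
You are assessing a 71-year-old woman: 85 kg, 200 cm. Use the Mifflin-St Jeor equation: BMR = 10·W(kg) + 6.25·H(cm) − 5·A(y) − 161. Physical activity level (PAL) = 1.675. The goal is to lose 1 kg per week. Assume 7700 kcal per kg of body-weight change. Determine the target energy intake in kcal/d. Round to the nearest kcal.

1553 kcal/d

Mifflin-St Jeor (female): BMR = 10(85) + 6.25(200) − 5(71) − 161 = 850 + 1250 − 355 − 161 = 1584 kcal/day.
TEE = 1584 × 1.675 = 2653.2 kcal/day.
Required daily deficit = 1 × 7700 ÷ 7 = 1100 kcal/day.
Target intake = 2653.2 − 1100 = 1553.2 kcal/day.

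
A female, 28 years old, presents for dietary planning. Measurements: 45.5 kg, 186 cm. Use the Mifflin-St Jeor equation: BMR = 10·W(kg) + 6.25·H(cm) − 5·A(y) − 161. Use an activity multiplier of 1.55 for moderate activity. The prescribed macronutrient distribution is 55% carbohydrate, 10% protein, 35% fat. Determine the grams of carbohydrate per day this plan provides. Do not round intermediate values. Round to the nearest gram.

Mifflin-St Jeor (female): BMR = 10(45.5) + 6.25(186) − 5(28) − 161 = 455 + 1162.5 − 140 − 161 = 1316.5 kcal/day.
TEE = 1316.5 × 1.55 = 2040.575 kcal/day.
Carbohydrate energy = 55% × 2040.575 = 1122.3163 kcal.
Carbohydrate = 1122.3163 ÷ 4 kcal/g = 280.5791 g.

281 g/day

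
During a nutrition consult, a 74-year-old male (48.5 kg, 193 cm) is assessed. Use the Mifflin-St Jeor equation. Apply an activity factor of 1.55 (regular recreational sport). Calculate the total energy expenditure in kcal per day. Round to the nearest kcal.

2056 kcal per day

Mifflin-St Jeor (male): BMR = 10(48.5) + 6.25(193) − 5(74) + 5 = 485 + 1206.25 − 370 + 5 = 1326.25 kcal/day.
TEE = BMR × activity factor = 1326.25 × 1.55 = 2055.6875 kcal/day.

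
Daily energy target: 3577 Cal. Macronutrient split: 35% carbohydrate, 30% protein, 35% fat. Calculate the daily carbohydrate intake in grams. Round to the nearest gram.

313 g/day

Carbohydrate energy = 35% × 3577 = 1251.95 kcal.
At 4 kcal/g: 1251.95 ÷ 4 = 312.9875 g.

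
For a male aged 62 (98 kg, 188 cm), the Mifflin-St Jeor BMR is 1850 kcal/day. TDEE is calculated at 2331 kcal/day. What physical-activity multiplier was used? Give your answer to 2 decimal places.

1.26

Activity factor = TEE ÷ BMR = 2331 ÷ 1850 = 1.26.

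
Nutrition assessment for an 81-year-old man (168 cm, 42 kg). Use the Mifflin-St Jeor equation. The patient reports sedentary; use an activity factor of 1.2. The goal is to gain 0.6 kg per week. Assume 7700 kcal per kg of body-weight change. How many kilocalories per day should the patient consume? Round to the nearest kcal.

1944 kilocalories per day

Mifflin-St Jeor (male): BMR = 10(42) + 6.25(168) − 5(81) + 5 = 420 + 1050 − 405 + 5 = 1070 kcal/day.
TEE = 1070 × 1.2 = 1284 kcal/day.
Required daily surplus = 0.6 × 7700 ÷ 7 = 660 kcal/day.
Target intake = 1284 + 660 = 1944 kcal/day.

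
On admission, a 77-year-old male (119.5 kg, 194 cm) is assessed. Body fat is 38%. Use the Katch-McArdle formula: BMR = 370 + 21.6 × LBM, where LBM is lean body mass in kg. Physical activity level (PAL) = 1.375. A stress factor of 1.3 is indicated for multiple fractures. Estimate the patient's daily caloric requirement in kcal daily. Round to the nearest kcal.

3522 kcal daily

LBM = 119.5 × (1 − 0.38) = 74.09 kg. Katch-McArdle: BMR = 370 + 21.6 × 74.09 = 1970.344 kcal/day.
TEE = BMR × activity factor = 1970.344 × 1.375 = 2709.223 kcal/day.
Apply stress factor: 2709.223 × 1.3 = 3521.9899 kcal/day.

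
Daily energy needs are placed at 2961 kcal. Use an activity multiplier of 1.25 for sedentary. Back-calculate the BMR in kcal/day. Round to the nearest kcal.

BMR = TEE ÷ activity factor = 2961 ÷ 1.25 = 2368.8 kcal/day.

2369 kcal/day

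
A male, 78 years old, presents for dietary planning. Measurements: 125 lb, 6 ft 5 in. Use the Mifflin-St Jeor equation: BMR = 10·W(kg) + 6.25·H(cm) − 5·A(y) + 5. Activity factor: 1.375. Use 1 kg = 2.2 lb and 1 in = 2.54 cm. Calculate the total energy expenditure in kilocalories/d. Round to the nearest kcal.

1933 kilocalories/d

Convert to metric: weight = 125 ÷ 2.2 = 56.8182 kg; height = (6×12 + 5) × 2.54 = 77 × 2.54 = 195.58 cm.
Mifflin-St Jeor (male): BMR = 10(56.8182) + 6.25(195.58) − 5(78) + 5 = 568.1818 + 1222.375 − 390 + 5 = 1405.5568 kcal/day.
TEE = BMR × activity factor = 1405.5568 × 1.375 = 1932.6406 kcal/day.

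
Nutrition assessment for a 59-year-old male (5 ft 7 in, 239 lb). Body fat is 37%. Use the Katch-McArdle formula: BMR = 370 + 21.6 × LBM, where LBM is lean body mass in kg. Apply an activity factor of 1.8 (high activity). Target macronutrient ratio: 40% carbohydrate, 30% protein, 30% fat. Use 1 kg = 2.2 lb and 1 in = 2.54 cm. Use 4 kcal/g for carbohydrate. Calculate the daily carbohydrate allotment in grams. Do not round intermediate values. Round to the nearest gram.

333 g/day

Convert to metric: weight = 239 ÷ 2.2 = 108.6364 kg; height = (5×12 + 7) × 2.54 = 67 × 2.54 = 170.18 cm.
LBM = 108.6364 × (1 − 0.37) = 68.4409 kg. Katch-McArdle: BMR = 370 + 21.6 × 68.4409 = 1848.3236 kcal/day.
TEE = 1848.3236 × 1.8 = 3326.9825 kcal/day.
Carbohydrate energy = 40% × 3326.9825 = 1330.793 kcal.
Carbohydrate = 1330.793 ÷ 4 kcal/g = 332.6983 g.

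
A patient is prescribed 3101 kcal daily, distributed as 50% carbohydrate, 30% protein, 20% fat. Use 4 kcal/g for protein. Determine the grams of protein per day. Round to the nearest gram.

233 g/day

Protein energy = 30% × 3101 = 930.3 kcal.
At 4 kcal/g: 930.3 ÷ 4 = 232.575 g.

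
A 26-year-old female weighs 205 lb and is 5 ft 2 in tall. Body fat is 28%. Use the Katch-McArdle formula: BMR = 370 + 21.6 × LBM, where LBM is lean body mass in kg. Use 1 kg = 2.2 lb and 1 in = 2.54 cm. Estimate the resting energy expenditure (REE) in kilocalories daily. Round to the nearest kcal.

1819 kilocalories daily

Convert to metric: weight = 205 ÷ 2.2 = 93.1818 kg; height = (5×12 + 2) × 2.54 = 62 × 2.54 = 157.48 cm.
LBM = 93.1818 × (1 − 0.28) = 67.0909 kg. Katch-McArdle: BMR = 370 + 21.6 × 67.0909 = 1819.1636 kcal/day.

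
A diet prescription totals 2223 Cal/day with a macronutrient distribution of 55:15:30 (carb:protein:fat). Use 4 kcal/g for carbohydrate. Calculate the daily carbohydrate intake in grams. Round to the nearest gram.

Carbohydrate energy = 55% × 2223 = 1222.65 kcal.
At 4 kcal/g: 1222.65 ÷ 4 = 305.6625 g.

306 g/day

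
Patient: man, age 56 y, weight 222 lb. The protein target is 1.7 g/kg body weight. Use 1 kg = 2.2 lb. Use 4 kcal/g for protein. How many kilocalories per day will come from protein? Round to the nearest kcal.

Weight in kg = 222 ÷ 2.2 = 100.9091 kg.
Protein = 1.7 g/kg × 100.9091 kg = 171.5455 g/day.
Protein energy = 171.5455 g × 4 kcal/g = 686.1818 kcal/day.

686 kcal/day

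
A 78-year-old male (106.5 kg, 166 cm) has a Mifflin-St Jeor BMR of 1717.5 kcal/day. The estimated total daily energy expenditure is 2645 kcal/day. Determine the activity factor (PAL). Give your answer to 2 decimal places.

Activity factor = TEE ÷ BMR = 2645 ÷ 1717.5 = 1.54.

1.54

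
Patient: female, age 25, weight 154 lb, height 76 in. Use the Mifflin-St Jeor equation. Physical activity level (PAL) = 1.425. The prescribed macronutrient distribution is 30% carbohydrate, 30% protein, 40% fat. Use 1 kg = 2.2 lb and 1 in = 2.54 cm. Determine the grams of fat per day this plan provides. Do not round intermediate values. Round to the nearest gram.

103 g/day

Convert to metric: weight = 154 ÷ 2.2 = 70 kg; height = 76 × 2.54 = 193.04 cm.
Mifflin-St Jeor (female): BMR = 10(70) + 6.25(193.04) − 5(25) − 161 = 700 + 1206.5 − 125 − 161 = 1620.5 kcal/day.
TEE = 1620.5 × 1.425 = 2309.2125 kcal/day.
Fat energy = 40% × 2309.2125 = 923.685 kcal.
Fat = 923.685 ÷ 9 kcal/g = 102.6317 g.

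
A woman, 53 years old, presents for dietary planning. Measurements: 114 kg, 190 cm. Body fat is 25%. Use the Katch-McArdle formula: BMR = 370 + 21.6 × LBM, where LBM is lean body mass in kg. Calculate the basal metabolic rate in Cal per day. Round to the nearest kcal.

LBM = 114 × (1 − 0.25) = 85.5 kg. Katch-McArdle: BMR = 370 + 21.6 × 85.5 = 2216.8 kcal/day.

2217 Cal per day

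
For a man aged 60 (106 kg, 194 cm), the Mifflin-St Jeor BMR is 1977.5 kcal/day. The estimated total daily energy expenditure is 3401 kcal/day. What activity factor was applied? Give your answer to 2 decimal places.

1.72

Activity factor = TEE ÷ BMR = 3401 ÷ 1977.5 = 1.72.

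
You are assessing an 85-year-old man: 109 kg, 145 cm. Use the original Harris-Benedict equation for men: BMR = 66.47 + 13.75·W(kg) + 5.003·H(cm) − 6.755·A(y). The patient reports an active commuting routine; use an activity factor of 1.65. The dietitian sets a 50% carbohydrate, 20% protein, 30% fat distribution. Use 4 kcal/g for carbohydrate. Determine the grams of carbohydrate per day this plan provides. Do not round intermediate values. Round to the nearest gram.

Harris-Benedict: BMR = 66.47 + 13.75(109) + 5.003(145) − 6.755(85) = 1716.48 kcal/day.
TEE = 1716.48 × 1.65 = 2832.192 kcal/day.
Carbohydrate energy = 50% × 2832.192 = 1416.096 kcal.
Carbohydrate = 1416.096 ÷ 4 kcal/g = 354.024 g.

354 g/day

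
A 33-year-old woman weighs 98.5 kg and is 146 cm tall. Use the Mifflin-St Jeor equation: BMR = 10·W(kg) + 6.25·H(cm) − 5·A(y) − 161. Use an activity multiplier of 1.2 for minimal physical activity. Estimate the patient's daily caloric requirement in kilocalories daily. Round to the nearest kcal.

Mifflin-St Jeor (female): BMR = 10(98.5) + 6.25(146) − 5(33) − 161 = 985 + 912.5 − 165 − 161 = 1571.5 kcal/day.
TEE = BMR × activity factor = 1571.5 × 1.2 = 1885.8 kcal/day.

1886 kilocalories daily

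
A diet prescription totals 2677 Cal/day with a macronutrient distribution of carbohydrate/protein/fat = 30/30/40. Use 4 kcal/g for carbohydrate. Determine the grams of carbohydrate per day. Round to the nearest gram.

201 g/day

Carbohydrate energy = 30% × 2677 = 803.1 kcal.
At 4 kcal/g: 803.1 ÷ 4 = 200.775 g.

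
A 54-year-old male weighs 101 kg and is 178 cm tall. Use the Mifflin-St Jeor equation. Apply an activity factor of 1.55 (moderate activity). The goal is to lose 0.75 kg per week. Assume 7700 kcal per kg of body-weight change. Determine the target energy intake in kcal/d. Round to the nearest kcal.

Mifflin-St Jeor (male): BMR = 10(101) + 6.25(178) − 5(54) + 5 = 1010 + 1112.5 − 270 + 5 = 1857.5 kcal/day.
TEE = 1857.5 × 1.55 = 2879.125 kcal/day.
Required daily deficit = 0.75 × 7700 ÷ 7 = 825 kcal/day.
Target intake = 2879.125 − 825 = 2054.125 kcal/day.

2054 kcal/d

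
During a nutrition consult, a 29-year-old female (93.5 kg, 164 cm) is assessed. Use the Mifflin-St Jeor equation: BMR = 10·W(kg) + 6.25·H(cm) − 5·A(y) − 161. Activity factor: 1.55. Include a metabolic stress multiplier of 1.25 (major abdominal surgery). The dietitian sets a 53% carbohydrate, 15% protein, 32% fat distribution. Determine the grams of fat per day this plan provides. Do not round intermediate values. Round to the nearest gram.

114 g/day

Mifflin-St Jeor (female): BMR = 10(93.5) + 6.25(164) − 5(29) − 161 = 935 + 1025 − 145 − 161 = 1654 kcal/day.
TEE = 1654 × 1.55 = 2563.7 kcal/day.
With stress factor 1.25: 2563.7 × 1.25 = 3204.625 kcal/day.
Fat energy = 32% × 3204.625 = 1025.48 kcal.
Fat = 1025.48 ÷ 9 kcal/g = 113.9422 g.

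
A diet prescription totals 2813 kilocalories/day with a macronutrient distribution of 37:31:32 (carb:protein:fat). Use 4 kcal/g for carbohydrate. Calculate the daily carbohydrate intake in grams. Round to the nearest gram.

Carbohydrate energy = 37% × 2813 = 1040.81 kcal.
At 4 kcal/g: 1040.81 ÷ 4 = 260.2025 g.

260 g/day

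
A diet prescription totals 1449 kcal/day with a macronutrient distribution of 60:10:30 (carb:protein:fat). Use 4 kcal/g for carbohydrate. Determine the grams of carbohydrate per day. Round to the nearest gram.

217 g/day

Carbohydrate energy = 60% × 1449 = 869.4 kcal.
At 4 kcal/g: 869.4 ÷ 4 = 217.35 g.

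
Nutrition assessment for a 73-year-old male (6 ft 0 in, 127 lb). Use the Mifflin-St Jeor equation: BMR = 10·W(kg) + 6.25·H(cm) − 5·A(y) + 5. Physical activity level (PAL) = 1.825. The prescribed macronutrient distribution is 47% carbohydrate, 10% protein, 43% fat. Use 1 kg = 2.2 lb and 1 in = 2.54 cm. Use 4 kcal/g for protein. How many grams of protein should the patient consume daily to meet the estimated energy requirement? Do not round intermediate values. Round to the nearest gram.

62 g/day

Convert to metric: weight = 127 ÷ 2.2 = 57.7273 kg; height = (6×12 + 0) × 2.54 = 72 × 2.54 = 182.88 cm.
Mifflin-St Jeor (male): BMR = 10(57.7273) + 6.25(182.88) − 5(73) + 5 = 577.2727 + 1143 − 365 + 5 = 1360.2727 kcal/day.
TEE = 1360.2727 × 1.825 = 2482.4977 kcal/day.
Protein energy = 10% × 2482.4977 = 248.2498 kcal.
Protein = 248.2498 ÷ 4 kcal/g = 62.0624 g.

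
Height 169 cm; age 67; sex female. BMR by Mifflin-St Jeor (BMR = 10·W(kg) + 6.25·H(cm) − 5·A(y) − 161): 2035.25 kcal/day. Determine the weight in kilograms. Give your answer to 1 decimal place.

2035.25 = 10·W + 6.25(169) − 5(67) − 161
10·W = 2035.25 − 560.25 = 1475, so W = 147.5 kg.

147.5 kg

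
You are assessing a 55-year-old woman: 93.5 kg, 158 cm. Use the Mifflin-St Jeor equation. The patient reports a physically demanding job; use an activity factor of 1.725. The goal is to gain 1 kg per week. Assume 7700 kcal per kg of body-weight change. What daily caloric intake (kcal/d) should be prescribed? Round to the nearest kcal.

Mifflin-St Jeor (female): BMR = 10(93.5) + 6.25(158) − 5(55) − 161 = 935 + 987.5 − 275 − 161 = 1486.5 kcal/day.
TEE = 1486.5 × 1.725 = 2564.2125 kcal/day.
Required daily surplus = 1 × 7700 ÷ 7 = 1100 kcal/day.
Target intake = 2564.2125 + 1100 = 3664.2125 kcal/day.

3664 kcal/d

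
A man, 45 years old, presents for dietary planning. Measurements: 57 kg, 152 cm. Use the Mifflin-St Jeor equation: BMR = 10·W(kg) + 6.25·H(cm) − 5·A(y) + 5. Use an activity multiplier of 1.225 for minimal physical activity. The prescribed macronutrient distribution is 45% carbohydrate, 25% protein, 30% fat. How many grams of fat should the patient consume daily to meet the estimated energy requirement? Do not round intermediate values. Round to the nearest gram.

53 g/day

Mifflin-St Jeor (male): BMR = 10(57) + 6.25(152) − 5(45) + 5 = 570 + 950 − 225 + 5 = 1300 kcal/day.
TEE = 1300 × 1.225 = 1592.5 kcal/day.
Fat energy = 30% × 1592.5 = 477.75 kcal.
Fat = 477.75 ÷ 9 kcal/g = 53.0833 g.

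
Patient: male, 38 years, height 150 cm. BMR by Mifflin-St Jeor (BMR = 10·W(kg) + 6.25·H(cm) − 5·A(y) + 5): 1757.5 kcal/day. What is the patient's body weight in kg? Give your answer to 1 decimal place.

100.5 kg

1757.5 = 10·W + 6.25(150) − 5(38) + 5
10·W = 1757.5 − 752.5 = 1005, so W = 100.5 kg.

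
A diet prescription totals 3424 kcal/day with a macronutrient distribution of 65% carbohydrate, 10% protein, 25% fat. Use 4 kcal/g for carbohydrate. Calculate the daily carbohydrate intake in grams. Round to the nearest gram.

556 g/day

Carbohydrate energy = 65% × 3424 = 2225.6 kcal.
At 4 kcal/g: 2225.6 ÷ 4 = 556.4 g.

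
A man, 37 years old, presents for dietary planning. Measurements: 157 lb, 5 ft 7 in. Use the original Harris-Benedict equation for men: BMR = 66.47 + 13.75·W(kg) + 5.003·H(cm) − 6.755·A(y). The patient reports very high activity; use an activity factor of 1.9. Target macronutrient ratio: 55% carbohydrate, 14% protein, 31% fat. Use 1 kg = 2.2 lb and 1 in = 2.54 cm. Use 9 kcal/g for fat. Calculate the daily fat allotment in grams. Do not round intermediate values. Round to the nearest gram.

108 g/day

Convert to metric: weight = 157 ÷ 2.2 = 71.3636 kg; height = (5×12 + 7) × 2.54 = 67 × 2.54 = 170.18 cm.
Harris-Benedict: BMR = 66.47 + 13.75(71.3636) + 5.003(170.18) − 6.755(37) = 1649.1955 kcal/day.
TEE = 1649.1955 × 1.9 = 3133.4715 kcal/day.
Fat energy = 31% × 3133.4715 = 971.3762 kcal.
Fat = 971.3762 ÷ 9 kcal/g = 107.9307 g.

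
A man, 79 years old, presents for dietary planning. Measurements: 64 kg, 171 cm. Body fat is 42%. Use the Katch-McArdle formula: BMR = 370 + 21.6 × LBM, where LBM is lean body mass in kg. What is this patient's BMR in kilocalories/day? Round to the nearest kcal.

LBM = 64 × (1 − 0.42) = 37.12 kg. Katch-McArdle: BMR = 370 + 21.6 × 37.12 = 1171.792 kcal/day.

1172 kilocalories/day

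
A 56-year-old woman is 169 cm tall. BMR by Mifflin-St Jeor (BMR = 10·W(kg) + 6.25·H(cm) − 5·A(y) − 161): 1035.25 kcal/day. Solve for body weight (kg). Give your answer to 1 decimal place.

42.0 kg

1035.25 = 10·W + 6.25(169) − 5(56) − 161
10·W = 1035.25 − 615.25 = 420, so W = 42 kg.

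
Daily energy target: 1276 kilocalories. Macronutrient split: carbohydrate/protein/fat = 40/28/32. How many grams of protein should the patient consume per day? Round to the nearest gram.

89 g/day

Protein energy = 28% × 1276 = 357.28 kcal.
At 4 kcal/g: 357.28 ÷ 4 = 89.32 g.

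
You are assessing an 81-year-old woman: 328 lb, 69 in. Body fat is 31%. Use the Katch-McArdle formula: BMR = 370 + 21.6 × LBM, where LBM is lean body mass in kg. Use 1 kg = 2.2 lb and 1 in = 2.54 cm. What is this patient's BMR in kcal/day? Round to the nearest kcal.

2592 kcal/day

Convert to metric: weight = 328 ÷ 2.2 = 149.0909 kg; height = 69 × 2.54 = 175.26 cm.
LBM = 149.0909 × (1 − 0.31) = 102.8727 kg. Katch-McArdle: BMR = 370 + 21.6 × 102.8727 = 2592.0509 kcal/day.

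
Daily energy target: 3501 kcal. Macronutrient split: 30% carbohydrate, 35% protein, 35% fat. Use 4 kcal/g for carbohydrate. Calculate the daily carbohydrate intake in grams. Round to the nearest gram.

Carbohydrate energy = 30% × 3501 = 1050.3 kcal.
At 4 kcal/g: 1050.3 ÷ 4 = 262.575 g.

263 g/day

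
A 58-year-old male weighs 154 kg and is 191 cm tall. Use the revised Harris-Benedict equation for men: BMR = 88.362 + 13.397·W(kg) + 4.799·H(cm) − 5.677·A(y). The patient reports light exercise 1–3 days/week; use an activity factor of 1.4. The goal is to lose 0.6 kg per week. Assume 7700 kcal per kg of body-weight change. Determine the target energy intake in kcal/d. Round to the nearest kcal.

3174 kcal/d

Harris-Benedict: BMR = 88.362 + 13.397(154) + 4.799(191) − 5.677(58) = 2738.843 kcal/day.
TEE = 2738.843 × 1.4 = 3834.3802 kcal/day.
Required daily deficit = 0.6 × 7700 ÷ 7 = 660 kcal/day.
Target intake = 3834.3802 − 660 = 3174.3802 kcal/day.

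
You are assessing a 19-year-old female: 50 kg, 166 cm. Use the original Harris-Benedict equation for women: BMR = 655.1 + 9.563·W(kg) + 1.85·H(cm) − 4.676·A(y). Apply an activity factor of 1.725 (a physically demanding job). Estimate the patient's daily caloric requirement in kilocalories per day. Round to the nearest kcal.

2331 kilocalories per day

Harris-Benedict: BMR = 655.1 + 9.563(50) + 1.85(166) − 4.676(19) = 1351.506 kcal/day.
TEE = BMR × activity factor = 1351.506 × 1.725 = 2331.3479 kcal/day.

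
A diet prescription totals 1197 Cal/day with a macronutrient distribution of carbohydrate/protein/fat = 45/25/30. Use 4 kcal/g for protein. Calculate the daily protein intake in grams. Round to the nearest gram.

75 g/day

Protein energy = 25% × 1197 = 299.25 kcal.
At 4 kcal/g: 299.25 ÷ 4 = 74.8125 g.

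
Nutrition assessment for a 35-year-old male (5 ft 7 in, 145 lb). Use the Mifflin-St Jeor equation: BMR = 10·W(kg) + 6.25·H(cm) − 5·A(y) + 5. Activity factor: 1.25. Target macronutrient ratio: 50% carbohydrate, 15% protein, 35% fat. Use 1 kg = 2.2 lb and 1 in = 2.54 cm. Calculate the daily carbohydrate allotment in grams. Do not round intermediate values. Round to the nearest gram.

243 g/day

Convert to metric: weight = 145 ÷ 2.2 = 65.9091 kg; height = (5×12 + 7) × 2.54 = 67 × 2.54 = 170.18 cm.
Mifflin-St Jeor (male): BMR = 10(65.9091) + 6.25(170.18) − 5(35) + 5 = 659.0909 + 1063.625 − 175 + 5 = 1552.7159 kcal/day.
TEE = 1552.7159 × 1.25 = 1940.8949 kcal/day.
Carbohydrate energy = 50% × 1940.8949 = 970.4474 kcal.
Carbohydrate = 970.4474 ÷ 4 kcal/g = 242.6119 g.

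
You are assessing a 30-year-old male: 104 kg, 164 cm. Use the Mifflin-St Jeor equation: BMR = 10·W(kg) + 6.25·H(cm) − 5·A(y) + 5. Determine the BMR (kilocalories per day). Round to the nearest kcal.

1920 kilocalories per day

Mifflin-St Jeor (male): BMR = 10(104) + 6.25(164) − 5(30) + 5 = 1040 + 1025 − 150 + 5 = 1920 kcal/day.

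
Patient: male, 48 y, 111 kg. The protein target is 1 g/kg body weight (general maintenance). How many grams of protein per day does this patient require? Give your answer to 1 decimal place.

111.0 g/day

Protein = 1 g/kg × 111 kg = 111 g/day.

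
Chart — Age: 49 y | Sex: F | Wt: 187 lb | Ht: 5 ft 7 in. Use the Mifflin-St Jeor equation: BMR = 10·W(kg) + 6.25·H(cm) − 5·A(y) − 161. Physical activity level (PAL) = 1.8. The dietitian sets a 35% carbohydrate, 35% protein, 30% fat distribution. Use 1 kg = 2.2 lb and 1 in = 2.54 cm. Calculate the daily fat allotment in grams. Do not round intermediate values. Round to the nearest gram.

Convert to metric: weight = 187 ÷ 2.2 = 85 kg; height = (5×12 + 7) × 2.54 = 67 × 2.54 = 170.18 cm.
Mifflin-St Jeor (female): BMR = 10(85) + 6.25(170.18) − 5(49) − 161 = 850 + 1063.625 − 245 − 161 = 1507.625 kcal/day.
TEE = 1507.625 × 1.8 = 2713.725 kcal/day.
Fat energy = 30% × 2713.725 = 814.1175 kcal.
Fat = 814.1175 ÷ 9 kcal/g = 90.4575 g.

90 g/day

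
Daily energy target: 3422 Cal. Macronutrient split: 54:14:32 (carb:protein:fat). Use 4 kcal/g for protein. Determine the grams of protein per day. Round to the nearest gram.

Protein energy = 14% × 3422 = 479.08 kcal.
At 4 kcal/g: 479.08 ÷ 4 = 119.77 g.

120 g/day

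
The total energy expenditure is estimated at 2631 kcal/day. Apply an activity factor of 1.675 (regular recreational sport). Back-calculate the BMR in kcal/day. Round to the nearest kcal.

BMR = TEE ÷ activity factor = 2631 ÷ 1.675 = 1570.7463 kcal/day.

1571 kcal/day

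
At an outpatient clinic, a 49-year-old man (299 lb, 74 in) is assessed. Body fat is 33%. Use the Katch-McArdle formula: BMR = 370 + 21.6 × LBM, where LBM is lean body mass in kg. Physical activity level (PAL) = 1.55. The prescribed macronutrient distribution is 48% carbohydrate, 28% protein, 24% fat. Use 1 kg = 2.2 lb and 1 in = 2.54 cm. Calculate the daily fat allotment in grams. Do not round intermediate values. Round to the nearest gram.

Convert to metric: weight = 299 ÷ 2.2 = 135.9091 kg; height = 74 × 2.54 = 187.96 cm.
LBM = 135.9091 × (1 − 0.33) = 91.0591 kg. Katch-McArdle: BMR = 370 + 21.6 × 91.0591 = 2336.8764 kcal/day.
TEE = 2336.8764 × 1.55 = 3622.1584 kcal/day.
Fat energy = 24% × 3622.1584 = 869.318 kcal.
Fat = 869.318 ÷ 9 kcal/g = 96.5909 g.

97 g/day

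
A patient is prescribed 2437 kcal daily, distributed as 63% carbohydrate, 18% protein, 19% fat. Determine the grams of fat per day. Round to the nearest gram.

Fat energy = 19% × 2437 = 463.03 kcal.
At 9 kcal/g: 463.03 ÷ 9 = 51.4478 g.

51 g/day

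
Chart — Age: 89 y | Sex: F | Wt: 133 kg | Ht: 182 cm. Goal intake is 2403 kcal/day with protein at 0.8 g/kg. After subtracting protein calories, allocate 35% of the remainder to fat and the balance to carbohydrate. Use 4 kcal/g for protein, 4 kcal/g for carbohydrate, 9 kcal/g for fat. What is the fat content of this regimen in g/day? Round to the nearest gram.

Protein = 0.8 × 133 = 106.4 g → 106.4 × 4 = 425.6 kcal.
Non-protein calories = 2403 − 425.6 = 1977.4 kcal.
Fat: 35% × 1977.4 = 692.09 kcal; carbohydrate: 1285.31 kcal.
Fat: 692.09 kcal ÷ 9 kcal/g = 76.8989 g.

77 g/day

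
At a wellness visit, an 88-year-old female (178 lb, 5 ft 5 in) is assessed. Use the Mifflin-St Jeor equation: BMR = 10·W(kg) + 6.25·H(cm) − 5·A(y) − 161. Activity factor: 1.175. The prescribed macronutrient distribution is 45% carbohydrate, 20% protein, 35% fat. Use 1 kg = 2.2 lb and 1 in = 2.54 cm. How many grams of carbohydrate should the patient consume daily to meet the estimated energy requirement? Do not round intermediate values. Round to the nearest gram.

164 g/day

Convert to metric: weight = 178 ÷ 2.2 = 80.9091 kg; height = (5×12 + 5) × 2.54 = 65 × 2.54 = 165.1 cm.
Mifflin-St Jeor (female): BMR = 10(80.9091) + 6.25(165.1) − 5(88) − 161 = 809.0909 + 1031.875 − 440 − 161 = 1239.9659 kcal/day.
TEE = 1239.9659 × 1.175 = 1456.9599 kcal/day.
Carbohydrate energy = 45% × 1456.9599 = 655.632 kcal.
Carbohydrate = 655.632 ÷ 4 kcal/g = 163.908 g.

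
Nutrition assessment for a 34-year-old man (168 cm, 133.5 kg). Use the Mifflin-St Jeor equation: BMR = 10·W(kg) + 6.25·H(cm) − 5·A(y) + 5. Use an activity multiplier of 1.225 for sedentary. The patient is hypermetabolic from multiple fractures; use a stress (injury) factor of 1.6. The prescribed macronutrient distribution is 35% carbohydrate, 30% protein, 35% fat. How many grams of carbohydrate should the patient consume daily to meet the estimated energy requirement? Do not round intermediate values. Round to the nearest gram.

381 g/day

Mifflin-St Jeor (male): BMR = 10(133.5) + 6.25(168) − 5(34) + 5 = 1335 + 1050 − 170 + 5 = 2220 kcal/day.
TEE = 2220 × 1.225 = 2719.5 kcal/day.
With stress factor 1.6: 2719.5 × 1.6 = 4351.2 kcal/day.
Carbohydrate energy = 35% × 4351.2 = 1522.92 kcal.
Carbohydrate = 1522.92 ÷ 4 kcal/g = 380.73 g.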